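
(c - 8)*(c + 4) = c^2 - 4*c - 32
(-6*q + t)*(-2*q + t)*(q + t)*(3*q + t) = 36*q^4 + 24*q^3*t - 17*q^2*t^2 - 4*q*t^3 + t^4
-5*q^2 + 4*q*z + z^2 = (-q + z)*(5*q + z)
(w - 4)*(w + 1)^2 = w^3 - 2*w^2 - 7*w - 4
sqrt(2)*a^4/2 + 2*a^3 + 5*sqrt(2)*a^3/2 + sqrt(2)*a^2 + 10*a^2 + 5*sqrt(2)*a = a*(a + 5)*(a + sqrt(2))*(sqrt(2)*a/2 + 1)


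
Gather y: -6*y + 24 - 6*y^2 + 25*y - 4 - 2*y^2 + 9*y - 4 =-8*y^2 + 28*y + 16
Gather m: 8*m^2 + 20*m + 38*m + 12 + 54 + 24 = 8*m^2 + 58*m + 90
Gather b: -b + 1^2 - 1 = -b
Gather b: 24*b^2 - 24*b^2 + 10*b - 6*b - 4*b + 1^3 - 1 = 0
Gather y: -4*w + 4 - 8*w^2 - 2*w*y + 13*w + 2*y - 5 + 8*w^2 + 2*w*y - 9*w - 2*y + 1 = 0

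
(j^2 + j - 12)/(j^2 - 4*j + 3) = (j + 4)/(j - 1)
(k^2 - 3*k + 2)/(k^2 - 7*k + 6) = (k - 2)/(k - 6)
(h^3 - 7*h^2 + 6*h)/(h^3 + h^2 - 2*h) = (h - 6)/(h + 2)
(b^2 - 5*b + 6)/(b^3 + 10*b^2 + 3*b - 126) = (b - 2)/(b^2 + 13*b + 42)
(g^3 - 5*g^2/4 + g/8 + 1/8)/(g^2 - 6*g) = (8*g^3 - 10*g^2 + g + 1)/(8*g*(g - 6))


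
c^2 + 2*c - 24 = (c - 4)*(c + 6)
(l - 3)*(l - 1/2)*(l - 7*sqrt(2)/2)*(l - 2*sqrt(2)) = l^4 - 11*sqrt(2)*l^3/2 - 7*l^3/2 + 31*l^2/2 + 77*sqrt(2)*l^2/4 - 49*l - 33*sqrt(2)*l/4 + 21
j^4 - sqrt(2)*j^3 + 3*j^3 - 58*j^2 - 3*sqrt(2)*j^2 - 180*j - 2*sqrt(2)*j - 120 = (j + 1)*(j + 2)*(j - 6*sqrt(2))*(j + 5*sqrt(2))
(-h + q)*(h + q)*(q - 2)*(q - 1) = -h^2*q^2 + 3*h^2*q - 2*h^2 + q^4 - 3*q^3 + 2*q^2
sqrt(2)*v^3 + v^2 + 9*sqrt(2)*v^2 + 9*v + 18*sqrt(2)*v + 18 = (v + 3)*(v + 6)*(sqrt(2)*v + 1)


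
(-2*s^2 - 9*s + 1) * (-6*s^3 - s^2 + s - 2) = 12*s^5 + 56*s^4 + s^3 - 6*s^2 + 19*s - 2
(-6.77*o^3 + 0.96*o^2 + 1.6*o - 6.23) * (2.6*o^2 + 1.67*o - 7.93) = -17.602*o^5 - 8.8099*o^4 + 59.4493*o^3 - 21.1388*o^2 - 23.0921*o + 49.4039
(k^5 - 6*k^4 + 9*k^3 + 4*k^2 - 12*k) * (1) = k^5 - 6*k^4 + 9*k^3 + 4*k^2 - 12*k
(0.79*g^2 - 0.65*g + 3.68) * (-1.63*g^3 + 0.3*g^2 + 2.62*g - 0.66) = -1.2877*g^5 + 1.2965*g^4 - 4.1236*g^3 - 1.1204*g^2 + 10.0706*g - 2.4288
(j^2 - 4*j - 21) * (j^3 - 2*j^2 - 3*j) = j^5 - 6*j^4 - 16*j^3 + 54*j^2 + 63*j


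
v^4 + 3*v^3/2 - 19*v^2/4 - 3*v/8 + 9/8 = (v - 3/2)*(v - 1/2)*(v + 1/2)*(v + 3)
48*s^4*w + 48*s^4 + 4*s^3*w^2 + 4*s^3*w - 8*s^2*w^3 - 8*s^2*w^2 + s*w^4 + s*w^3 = (-6*s + w)*(-4*s + w)*(2*s + w)*(s*w + s)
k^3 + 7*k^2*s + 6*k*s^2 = k*(k + s)*(k + 6*s)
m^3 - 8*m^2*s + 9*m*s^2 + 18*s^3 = (m - 6*s)*(m - 3*s)*(m + s)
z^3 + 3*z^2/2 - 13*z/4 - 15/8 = (z - 3/2)*(z + 1/2)*(z + 5/2)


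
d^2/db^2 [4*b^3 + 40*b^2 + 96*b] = 24*b + 80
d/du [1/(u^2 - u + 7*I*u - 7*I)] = (-2*u + 1 - 7*I)/(u^2 - u + 7*I*u - 7*I)^2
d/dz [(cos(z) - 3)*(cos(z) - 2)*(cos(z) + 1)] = (-3*cos(z)^2 + 8*cos(z) - 1)*sin(z)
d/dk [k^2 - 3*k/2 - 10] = 2*k - 3/2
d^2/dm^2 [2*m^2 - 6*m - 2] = 4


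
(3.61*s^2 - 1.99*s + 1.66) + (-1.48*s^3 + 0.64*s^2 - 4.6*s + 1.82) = -1.48*s^3 + 4.25*s^2 - 6.59*s + 3.48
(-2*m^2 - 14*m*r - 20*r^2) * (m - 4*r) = -2*m^3 - 6*m^2*r + 36*m*r^2 + 80*r^3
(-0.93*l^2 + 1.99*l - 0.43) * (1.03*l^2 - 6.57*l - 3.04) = -0.9579*l^4 + 8.1598*l^3 - 10.69*l^2 - 3.2245*l + 1.3072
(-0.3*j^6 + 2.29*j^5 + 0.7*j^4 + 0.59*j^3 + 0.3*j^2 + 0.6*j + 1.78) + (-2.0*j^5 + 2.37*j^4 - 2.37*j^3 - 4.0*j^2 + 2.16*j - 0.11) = -0.3*j^6 + 0.29*j^5 + 3.07*j^4 - 1.78*j^3 - 3.7*j^2 + 2.76*j + 1.67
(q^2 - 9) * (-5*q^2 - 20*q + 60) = -5*q^4 - 20*q^3 + 105*q^2 + 180*q - 540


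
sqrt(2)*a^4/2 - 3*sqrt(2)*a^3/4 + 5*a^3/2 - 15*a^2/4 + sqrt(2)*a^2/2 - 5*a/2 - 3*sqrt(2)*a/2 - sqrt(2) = (a - 2)*(a + 1/2)*(a + 2*sqrt(2))*(sqrt(2)*a/2 + 1/2)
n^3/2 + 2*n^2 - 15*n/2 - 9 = (n/2 + 1/2)*(n - 3)*(n + 6)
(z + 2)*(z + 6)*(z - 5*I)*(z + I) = z^4 + 8*z^3 - 4*I*z^3 + 17*z^2 - 32*I*z^2 + 40*z - 48*I*z + 60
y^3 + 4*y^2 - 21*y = y*(y - 3)*(y + 7)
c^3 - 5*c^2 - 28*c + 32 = (c - 8)*(c - 1)*(c + 4)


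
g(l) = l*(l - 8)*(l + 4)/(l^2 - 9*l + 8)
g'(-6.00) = 0.90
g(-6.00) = -1.71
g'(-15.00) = 0.98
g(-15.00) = -10.31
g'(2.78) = -0.58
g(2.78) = 10.59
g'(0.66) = -42.25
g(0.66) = -9.05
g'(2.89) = -0.40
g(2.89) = 10.54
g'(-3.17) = 0.71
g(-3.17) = 0.63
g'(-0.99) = -0.26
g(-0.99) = 1.50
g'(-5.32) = 0.87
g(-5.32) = -1.11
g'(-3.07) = 0.70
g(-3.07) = 0.70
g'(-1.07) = -0.17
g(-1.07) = 1.51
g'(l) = l*(9 - 2*l)*(l - 8)*(l + 4)/(l^2 - 9*l + 8)^2 + l*(l - 8)/(l^2 - 9*l + 8) + l*(l + 4)/(l^2 - 9*l + 8) + (l - 8)*(l + 4)/(l^2 - 9*l + 8)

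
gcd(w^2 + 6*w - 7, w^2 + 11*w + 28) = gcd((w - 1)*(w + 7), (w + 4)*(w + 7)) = w + 7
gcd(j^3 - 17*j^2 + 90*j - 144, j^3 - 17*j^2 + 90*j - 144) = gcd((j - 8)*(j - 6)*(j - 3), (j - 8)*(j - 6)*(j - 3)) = j^3 - 17*j^2 + 90*j - 144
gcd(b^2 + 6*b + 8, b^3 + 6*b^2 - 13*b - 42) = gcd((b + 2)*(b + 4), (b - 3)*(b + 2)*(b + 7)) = b + 2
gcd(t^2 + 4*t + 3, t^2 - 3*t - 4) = t + 1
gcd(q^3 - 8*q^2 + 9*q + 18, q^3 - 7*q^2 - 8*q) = q + 1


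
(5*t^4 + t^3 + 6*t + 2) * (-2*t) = -10*t^5 - 2*t^4 - 12*t^2 - 4*t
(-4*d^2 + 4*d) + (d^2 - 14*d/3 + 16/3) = -3*d^2 - 2*d/3 + 16/3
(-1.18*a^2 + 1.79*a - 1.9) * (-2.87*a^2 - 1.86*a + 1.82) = 3.3866*a^4 - 2.9425*a^3 - 0.024*a^2 + 6.7918*a - 3.458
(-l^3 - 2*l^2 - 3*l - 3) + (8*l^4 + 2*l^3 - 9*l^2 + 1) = 8*l^4 + l^3 - 11*l^2 - 3*l - 2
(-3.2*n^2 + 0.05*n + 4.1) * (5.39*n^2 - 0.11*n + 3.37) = -17.248*n^4 + 0.6215*n^3 + 11.3095*n^2 - 0.2825*n + 13.817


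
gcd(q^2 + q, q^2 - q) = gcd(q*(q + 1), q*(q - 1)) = q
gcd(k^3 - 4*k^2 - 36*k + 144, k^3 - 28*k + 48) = k^2 + 2*k - 24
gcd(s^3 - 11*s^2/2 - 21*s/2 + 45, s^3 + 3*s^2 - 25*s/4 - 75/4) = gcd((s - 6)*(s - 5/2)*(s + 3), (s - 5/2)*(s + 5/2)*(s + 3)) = s^2 + s/2 - 15/2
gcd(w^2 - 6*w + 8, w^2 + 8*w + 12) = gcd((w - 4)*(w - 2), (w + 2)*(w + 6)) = 1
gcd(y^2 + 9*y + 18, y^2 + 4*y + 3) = y + 3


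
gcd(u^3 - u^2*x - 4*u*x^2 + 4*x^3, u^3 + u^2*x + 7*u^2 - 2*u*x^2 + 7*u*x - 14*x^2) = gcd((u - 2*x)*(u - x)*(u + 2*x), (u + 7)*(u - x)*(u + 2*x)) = -u^2 - u*x + 2*x^2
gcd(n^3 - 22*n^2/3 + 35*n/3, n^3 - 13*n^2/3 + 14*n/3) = n^2 - 7*n/3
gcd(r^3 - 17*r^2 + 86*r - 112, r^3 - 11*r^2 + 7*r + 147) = r - 7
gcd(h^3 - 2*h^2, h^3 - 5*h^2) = h^2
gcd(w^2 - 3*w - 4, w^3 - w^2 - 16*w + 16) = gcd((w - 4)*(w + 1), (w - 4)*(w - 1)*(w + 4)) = w - 4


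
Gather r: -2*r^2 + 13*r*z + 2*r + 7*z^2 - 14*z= -2*r^2 + r*(13*z + 2) + 7*z^2 - 14*z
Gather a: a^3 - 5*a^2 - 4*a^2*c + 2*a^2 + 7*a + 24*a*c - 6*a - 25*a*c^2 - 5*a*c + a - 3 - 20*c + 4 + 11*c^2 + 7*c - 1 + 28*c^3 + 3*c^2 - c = a^3 + a^2*(-4*c - 3) + a*(-25*c^2 + 19*c + 2) + 28*c^3 + 14*c^2 - 14*c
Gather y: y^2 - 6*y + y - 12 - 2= y^2 - 5*y - 14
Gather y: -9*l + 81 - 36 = 45 - 9*l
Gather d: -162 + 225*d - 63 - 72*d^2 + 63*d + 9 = -72*d^2 + 288*d - 216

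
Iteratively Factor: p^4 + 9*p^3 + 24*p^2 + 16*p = (p + 4)*(p^3 + 5*p^2 + 4*p) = p*(p + 4)*(p^2 + 5*p + 4) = p*(p + 4)^2*(p + 1)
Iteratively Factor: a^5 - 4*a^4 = (a)*(a^4 - 4*a^3) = a^2*(a^3 - 4*a^2) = a^3*(a^2 - 4*a) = a^4*(a - 4)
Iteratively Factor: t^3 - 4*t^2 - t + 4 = (t - 4)*(t^2 - 1) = (t - 4)*(t - 1)*(t + 1)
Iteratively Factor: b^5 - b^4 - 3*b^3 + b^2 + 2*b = (b + 1)*(b^4 - 2*b^3 - b^2 + 2*b) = (b - 2)*(b + 1)*(b^3 - b) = (b - 2)*(b + 1)^2*(b^2 - b) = b*(b - 2)*(b + 1)^2*(b - 1)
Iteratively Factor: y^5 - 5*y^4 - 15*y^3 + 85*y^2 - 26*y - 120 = (y - 2)*(y^4 - 3*y^3 - 21*y^2 + 43*y + 60) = (y - 2)*(y + 1)*(y^3 - 4*y^2 - 17*y + 60) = (y - 2)*(y + 1)*(y + 4)*(y^2 - 8*y + 15) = (y - 5)*(y - 2)*(y + 1)*(y + 4)*(y - 3)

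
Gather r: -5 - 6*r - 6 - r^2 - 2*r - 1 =-r^2 - 8*r - 12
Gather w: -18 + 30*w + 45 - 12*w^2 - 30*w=27 - 12*w^2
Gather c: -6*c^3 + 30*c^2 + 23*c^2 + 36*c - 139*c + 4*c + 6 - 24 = -6*c^3 + 53*c^2 - 99*c - 18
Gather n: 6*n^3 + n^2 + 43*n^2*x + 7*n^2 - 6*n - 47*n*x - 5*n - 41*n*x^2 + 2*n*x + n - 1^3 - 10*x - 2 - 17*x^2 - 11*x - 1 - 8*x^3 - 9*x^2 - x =6*n^3 + n^2*(43*x + 8) + n*(-41*x^2 - 45*x - 10) - 8*x^3 - 26*x^2 - 22*x - 4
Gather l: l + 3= l + 3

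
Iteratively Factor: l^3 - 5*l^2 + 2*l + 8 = (l + 1)*(l^2 - 6*l + 8) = (l - 4)*(l + 1)*(l - 2)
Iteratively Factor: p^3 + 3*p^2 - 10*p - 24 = (p + 4)*(p^2 - p - 6) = (p - 3)*(p + 4)*(p + 2)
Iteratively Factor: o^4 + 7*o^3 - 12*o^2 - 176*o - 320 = (o + 4)*(o^3 + 3*o^2 - 24*o - 80) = (o + 4)^2*(o^2 - o - 20) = (o - 5)*(o + 4)^2*(o + 4)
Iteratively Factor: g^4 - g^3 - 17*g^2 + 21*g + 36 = (g + 1)*(g^3 - 2*g^2 - 15*g + 36) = (g - 3)*(g + 1)*(g^2 + g - 12) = (g - 3)^2*(g + 1)*(g + 4)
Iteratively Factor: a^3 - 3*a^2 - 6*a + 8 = (a - 4)*(a^2 + a - 2) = (a - 4)*(a + 2)*(a - 1)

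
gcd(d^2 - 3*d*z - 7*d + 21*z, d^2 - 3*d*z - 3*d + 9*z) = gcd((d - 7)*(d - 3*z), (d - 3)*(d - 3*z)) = -d + 3*z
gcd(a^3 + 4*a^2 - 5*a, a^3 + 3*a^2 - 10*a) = a^2 + 5*a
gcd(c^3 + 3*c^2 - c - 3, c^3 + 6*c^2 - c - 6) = c^2 - 1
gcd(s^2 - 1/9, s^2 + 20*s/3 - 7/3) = s - 1/3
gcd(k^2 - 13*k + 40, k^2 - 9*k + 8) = k - 8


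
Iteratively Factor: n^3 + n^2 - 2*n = (n)*(n^2 + n - 2) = n*(n + 2)*(n - 1)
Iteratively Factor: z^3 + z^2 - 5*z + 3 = (z - 1)*(z^2 + 2*z - 3) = (z - 1)^2*(z + 3)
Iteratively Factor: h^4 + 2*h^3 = (h)*(h^3 + 2*h^2) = h^2*(h^2 + 2*h) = h^2*(h + 2)*(h)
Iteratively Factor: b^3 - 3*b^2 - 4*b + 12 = (b + 2)*(b^2 - 5*b + 6) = (b - 3)*(b + 2)*(b - 2)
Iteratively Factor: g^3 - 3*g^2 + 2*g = (g - 2)*(g^2 - g) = g*(g - 2)*(g - 1)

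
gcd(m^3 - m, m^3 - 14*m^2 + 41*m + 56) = m + 1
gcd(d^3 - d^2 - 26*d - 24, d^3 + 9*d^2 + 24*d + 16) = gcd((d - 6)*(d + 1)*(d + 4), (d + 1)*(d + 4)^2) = d^2 + 5*d + 4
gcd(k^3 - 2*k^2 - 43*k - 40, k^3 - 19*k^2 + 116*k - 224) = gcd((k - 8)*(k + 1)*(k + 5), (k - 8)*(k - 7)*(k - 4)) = k - 8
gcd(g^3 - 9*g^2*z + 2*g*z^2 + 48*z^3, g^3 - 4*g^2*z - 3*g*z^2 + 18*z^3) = -g^2 + g*z + 6*z^2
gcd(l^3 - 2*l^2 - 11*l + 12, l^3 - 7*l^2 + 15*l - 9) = l - 1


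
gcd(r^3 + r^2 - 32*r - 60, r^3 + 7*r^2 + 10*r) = r^2 + 7*r + 10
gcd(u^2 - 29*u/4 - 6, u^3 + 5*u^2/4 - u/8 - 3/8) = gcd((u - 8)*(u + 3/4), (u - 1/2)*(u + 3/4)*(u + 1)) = u + 3/4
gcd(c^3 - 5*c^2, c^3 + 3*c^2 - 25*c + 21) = 1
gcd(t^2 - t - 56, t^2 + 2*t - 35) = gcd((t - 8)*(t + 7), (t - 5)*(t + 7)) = t + 7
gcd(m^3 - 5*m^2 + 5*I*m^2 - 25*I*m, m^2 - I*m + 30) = m + 5*I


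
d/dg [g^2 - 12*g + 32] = 2*g - 12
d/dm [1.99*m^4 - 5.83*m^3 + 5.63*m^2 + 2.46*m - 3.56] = 7.96*m^3 - 17.49*m^2 + 11.26*m + 2.46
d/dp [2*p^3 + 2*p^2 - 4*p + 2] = 6*p^2 + 4*p - 4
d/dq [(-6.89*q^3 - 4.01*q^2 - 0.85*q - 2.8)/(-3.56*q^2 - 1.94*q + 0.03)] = (24.5284*q^4 + 26.7332*q^3 + 4.1333*q^2 - 20.1766*q - 5.4575)/(12.6736*q^4 + 13.8128*q^3 + 3.55*q^2 - 0.1164*q + 0.0009)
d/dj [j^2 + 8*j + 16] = 2*j + 8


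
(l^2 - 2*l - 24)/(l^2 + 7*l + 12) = (l - 6)/(l + 3)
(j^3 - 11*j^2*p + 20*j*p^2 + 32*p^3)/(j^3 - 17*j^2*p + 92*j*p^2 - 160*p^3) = (-j - p)/(-j + 5*p)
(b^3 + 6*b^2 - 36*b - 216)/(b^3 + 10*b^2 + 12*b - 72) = (b - 6)/(b - 2)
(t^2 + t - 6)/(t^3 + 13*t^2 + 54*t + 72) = (t - 2)/(t^2 + 10*t + 24)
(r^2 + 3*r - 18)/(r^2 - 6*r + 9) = (r + 6)/(r - 3)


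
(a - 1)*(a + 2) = a^2 + a - 2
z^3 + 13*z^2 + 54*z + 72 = (z + 3)*(z + 4)*(z + 6)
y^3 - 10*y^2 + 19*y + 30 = (y - 6)*(y - 5)*(y + 1)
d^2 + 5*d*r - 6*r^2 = (d - r)*(d + 6*r)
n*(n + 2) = n^2 + 2*n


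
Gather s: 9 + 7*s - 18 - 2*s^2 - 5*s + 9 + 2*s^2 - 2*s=0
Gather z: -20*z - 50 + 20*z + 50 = 0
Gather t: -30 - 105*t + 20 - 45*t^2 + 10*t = -45*t^2 - 95*t - 10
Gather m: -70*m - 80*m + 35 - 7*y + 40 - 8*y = -150*m - 15*y + 75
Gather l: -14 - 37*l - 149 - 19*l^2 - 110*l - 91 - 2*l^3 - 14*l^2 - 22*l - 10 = -2*l^3 - 33*l^2 - 169*l - 264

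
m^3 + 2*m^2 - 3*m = m*(m - 1)*(m + 3)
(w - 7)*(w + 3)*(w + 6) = w^3 + 2*w^2 - 45*w - 126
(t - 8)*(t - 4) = t^2 - 12*t + 32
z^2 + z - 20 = (z - 4)*(z + 5)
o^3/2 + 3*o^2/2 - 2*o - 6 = (o/2 + 1)*(o - 2)*(o + 3)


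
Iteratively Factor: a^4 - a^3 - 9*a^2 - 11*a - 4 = (a - 4)*(a^3 + 3*a^2 + 3*a + 1) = (a - 4)*(a + 1)*(a^2 + 2*a + 1) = (a - 4)*(a + 1)^2*(a + 1)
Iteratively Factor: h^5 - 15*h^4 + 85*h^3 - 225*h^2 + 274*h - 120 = (h - 2)*(h^4 - 13*h^3 + 59*h^2 - 107*h + 60) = (h - 4)*(h - 2)*(h^3 - 9*h^2 + 23*h - 15) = (h - 4)*(h - 3)*(h - 2)*(h^2 - 6*h + 5) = (h - 5)*(h - 4)*(h - 3)*(h - 2)*(h - 1)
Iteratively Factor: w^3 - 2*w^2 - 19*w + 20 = (w - 1)*(w^2 - w - 20) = (w - 5)*(w - 1)*(w + 4)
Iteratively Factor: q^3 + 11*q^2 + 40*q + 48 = (q + 4)*(q^2 + 7*q + 12) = (q + 3)*(q + 4)*(q + 4)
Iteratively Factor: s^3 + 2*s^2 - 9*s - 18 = (s - 3)*(s^2 + 5*s + 6) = (s - 3)*(s + 3)*(s + 2)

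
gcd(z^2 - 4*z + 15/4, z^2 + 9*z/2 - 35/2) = z - 5/2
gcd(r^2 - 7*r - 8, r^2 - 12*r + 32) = r - 8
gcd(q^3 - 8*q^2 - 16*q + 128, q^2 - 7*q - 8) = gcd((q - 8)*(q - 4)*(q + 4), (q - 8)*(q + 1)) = q - 8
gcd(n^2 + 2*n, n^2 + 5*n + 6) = n + 2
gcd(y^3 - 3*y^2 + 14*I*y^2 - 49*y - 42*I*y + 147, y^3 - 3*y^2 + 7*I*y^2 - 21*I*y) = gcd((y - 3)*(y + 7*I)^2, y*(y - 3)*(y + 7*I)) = y^2 + y*(-3 + 7*I) - 21*I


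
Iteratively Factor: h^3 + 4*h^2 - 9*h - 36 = (h - 3)*(h^2 + 7*h + 12) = (h - 3)*(h + 3)*(h + 4)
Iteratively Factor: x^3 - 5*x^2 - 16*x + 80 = (x - 4)*(x^2 - x - 20) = (x - 5)*(x - 4)*(x + 4)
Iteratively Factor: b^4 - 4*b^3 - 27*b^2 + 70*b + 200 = (b + 4)*(b^3 - 8*b^2 + 5*b + 50) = (b - 5)*(b + 4)*(b^2 - 3*b - 10) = (b - 5)*(b + 2)*(b + 4)*(b - 5)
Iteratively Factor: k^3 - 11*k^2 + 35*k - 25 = (k - 5)*(k^2 - 6*k + 5) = (k - 5)^2*(k - 1)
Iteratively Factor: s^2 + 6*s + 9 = (s + 3)*(s + 3)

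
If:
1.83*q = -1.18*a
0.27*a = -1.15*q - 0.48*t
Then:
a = 1.01796268397265*t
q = -0.656391238845753*t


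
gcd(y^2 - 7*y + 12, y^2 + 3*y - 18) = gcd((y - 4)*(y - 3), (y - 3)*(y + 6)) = y - 3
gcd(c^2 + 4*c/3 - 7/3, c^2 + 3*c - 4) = c - 1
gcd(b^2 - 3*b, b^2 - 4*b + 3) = b - 3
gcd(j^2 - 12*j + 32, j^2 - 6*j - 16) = j - 8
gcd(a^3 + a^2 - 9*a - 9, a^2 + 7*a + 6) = a + 1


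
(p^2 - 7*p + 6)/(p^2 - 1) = (p - 6)/(p + 1)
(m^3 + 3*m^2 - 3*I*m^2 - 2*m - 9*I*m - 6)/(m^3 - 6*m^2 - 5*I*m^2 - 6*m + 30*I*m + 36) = (m^2 + m*(3 - I) - 3*I)/(m^2 - 3*m*(2 + I) + 18*I)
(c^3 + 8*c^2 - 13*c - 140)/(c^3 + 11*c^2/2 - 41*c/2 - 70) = 2*(c + 5)/(2*c + 5)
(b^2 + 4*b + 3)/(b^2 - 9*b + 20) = (b^2 + 4*b + 3)/(b^2 - 9*b + 20)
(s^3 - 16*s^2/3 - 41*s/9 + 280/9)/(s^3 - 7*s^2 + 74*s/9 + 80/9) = (3*s + 7)/(3*s + 2)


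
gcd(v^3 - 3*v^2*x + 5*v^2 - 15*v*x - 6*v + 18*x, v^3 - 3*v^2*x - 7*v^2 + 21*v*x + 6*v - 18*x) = -v^2 + 3*v*x + v - 3*x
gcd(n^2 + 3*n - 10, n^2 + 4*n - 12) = n - 2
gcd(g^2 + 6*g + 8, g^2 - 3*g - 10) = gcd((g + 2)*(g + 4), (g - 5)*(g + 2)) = g + 2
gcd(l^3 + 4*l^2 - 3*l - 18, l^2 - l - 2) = l - 2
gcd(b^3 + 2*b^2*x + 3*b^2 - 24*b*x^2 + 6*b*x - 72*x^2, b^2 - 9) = b + 3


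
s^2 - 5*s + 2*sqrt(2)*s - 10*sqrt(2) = (s - 5)*(s + 2*sqrt(2))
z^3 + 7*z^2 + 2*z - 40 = (z - 2)*(z + 4)*(z + 5)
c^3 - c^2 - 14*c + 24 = (c - 3)*(c - 2)*(c + 4)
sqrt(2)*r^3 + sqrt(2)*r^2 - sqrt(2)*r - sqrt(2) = (r - 1)*(r + 1)*(sqrt(2)*r + sqrt(2))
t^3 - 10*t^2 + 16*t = t*(t - 8)*(t - 2)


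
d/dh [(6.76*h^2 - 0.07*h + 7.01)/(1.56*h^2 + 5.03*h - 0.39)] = (34.112*h^2 - 27.144*h - 35.233)/(2.4336*h^4 + 15.6936*h^3 + 24.0841*h^2 - 3.9234*h + 0.1521)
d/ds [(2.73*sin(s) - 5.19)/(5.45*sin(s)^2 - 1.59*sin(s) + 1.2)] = (-14.8785*sin(s)^2 + 56.571*sin(s) - 4.9761)*cos(s)/(29.7025*sin(s)^4 - 17.331*sin(s)^3 + 15.6081*sin(s)^2 - 3.816*sin(s) + 1.44)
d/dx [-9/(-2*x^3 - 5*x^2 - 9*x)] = 9*(-6*x^2 - 10*x - 9)/(x^2*(2*x^2 + 5*x + 9)^2)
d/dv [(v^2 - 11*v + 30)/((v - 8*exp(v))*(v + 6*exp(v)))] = ((v - 8*exp(v))*(v + 6*exp(v))*(2*v - 11) - (v - 8*exp(v))*(6*exp(v) + 1)*(v^2 - 11*v + 30) + (v + 6*exp(v))*(8*exp(v) - 1)*(v^2 - 11*v + 30))/((v - 8*exp(v))^2*(v + 6*exp(v))^2)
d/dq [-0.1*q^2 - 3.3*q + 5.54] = -0.2*q - 3.3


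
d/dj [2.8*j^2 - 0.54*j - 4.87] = 5.6*j - 0.54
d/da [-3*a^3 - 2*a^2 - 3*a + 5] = -9*a^2 - 4*a - 3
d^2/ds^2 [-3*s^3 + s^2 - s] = 2 - 18*s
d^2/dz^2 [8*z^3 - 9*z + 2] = 48*z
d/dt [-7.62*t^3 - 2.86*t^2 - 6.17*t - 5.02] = -22.86*t^2 - 5.72*t - 6.17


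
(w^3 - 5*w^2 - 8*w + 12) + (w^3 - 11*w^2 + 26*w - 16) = 2*w^3 - 16*w^2 + 18*w - 4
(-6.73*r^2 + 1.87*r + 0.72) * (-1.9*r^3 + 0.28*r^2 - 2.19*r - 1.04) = 12.787*r^5 - 5.4374*r^4 + 13.8943*r^3 + 3.1055*r^2 - 3.5216*r - 0.7488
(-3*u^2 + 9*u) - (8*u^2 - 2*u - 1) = -11*u^2 + 11*u + 1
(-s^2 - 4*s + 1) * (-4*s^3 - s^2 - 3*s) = 4*s^5 + 17*s^4 + 3*s^3 + 11*s^2 - 3*s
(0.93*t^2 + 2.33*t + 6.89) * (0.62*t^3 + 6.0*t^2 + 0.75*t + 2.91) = 0.5766*t^5 + 7.0246*t^4 + 18.9493*t^3 + 45.7938*t^2 + 11.9478*t + 20.0499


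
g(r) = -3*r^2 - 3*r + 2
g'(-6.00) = 33.00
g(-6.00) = -88.00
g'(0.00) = -3.00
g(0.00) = 2.00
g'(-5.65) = 30.90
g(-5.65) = -76.82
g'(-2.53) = 12.18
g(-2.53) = -9.61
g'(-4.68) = 25.08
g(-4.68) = -49.67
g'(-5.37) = 29.22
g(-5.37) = -68.40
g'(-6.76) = 37.56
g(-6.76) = -114.81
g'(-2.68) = 13.08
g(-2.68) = -11.51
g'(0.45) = -5.70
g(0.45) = 0.04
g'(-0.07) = -2.58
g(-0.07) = 2.20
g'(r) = -6*r - 3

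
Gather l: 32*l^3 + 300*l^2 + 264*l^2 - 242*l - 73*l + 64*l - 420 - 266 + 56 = 32*l^3 + 564*l^2 - 251*l - 630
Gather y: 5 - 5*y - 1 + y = 4 - 4*y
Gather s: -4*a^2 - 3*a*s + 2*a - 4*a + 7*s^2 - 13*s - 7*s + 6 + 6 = -4*a^2 - 2*a + 7*s^2 + s*(-3*a - 20) + 12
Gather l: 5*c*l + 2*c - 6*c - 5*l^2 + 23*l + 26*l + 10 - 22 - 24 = -4*c - 5*l^2 + l*(5*c + 49) - 36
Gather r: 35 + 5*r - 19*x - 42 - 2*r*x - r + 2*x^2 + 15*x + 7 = r*(4 - 2*x) + 2*x^2 - 4*x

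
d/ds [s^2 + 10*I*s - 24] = 2*s + 10*I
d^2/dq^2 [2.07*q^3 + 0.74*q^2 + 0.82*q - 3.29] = 12.42*q + 1.48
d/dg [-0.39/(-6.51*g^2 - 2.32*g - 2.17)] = (-5.0778*g - 0.9048)/(6.51*g^2 + 2.32*g + 2.17)^2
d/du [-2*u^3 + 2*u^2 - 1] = 2*u*(2 - 3*u)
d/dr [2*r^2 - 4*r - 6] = 4*r - 4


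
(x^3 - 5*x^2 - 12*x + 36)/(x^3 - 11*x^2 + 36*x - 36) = (x + 3)/(x - 3)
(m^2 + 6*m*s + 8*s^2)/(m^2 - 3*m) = (m^2 + 6*m*s + 8*s^2)/(m*(m - 3))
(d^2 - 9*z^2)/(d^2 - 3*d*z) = (d + 3*z)/d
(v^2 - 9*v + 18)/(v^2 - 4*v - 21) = (-v^2 + 9*v - 18)/(-v^2 + 4*v + 21)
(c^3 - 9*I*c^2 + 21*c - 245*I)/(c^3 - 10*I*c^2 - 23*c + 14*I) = (c^2 - 2*I*c + 35)/(c^2 - 3*I*c - 2)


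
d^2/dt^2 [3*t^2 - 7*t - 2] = 6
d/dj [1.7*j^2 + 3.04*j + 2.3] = 3.4*j + 3.04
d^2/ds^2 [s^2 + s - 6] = 2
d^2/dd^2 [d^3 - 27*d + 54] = 6*d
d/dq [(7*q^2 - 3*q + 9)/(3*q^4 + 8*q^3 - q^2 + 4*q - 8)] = (-42*q^5 - 29*q^4 - 60*q^3 - 191*q^2 - 94*q - 12)/(9*q^8 + 48*q^7 + 58*q^6 + 8*q^5 + 17*q^4 - 136*q^3 + 32*q^2 - 64*q + 64)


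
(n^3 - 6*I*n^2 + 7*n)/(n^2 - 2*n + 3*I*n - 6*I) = n*(n^2 - 6*I*n + 7)/(n^2 + n*(-2 + 3*I) - 6*I)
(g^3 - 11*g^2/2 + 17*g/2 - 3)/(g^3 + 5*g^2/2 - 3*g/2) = (g^2 - 5*g + 6)/(g*(g + 3))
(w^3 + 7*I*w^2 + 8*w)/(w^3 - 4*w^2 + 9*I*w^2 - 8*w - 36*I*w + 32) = w*(w - I)/(w^2 + w*(-4 + I) - 4*I)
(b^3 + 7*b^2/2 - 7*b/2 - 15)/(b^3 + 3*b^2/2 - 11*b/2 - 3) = (2*b + 5)/(2*b + 1)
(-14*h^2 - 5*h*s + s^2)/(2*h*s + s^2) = (-7*h + s)/s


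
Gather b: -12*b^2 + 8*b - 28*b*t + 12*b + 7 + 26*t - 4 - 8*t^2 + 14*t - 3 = -12*b^2 + b*(20 - 28*t) - 8*t^2 + 40*t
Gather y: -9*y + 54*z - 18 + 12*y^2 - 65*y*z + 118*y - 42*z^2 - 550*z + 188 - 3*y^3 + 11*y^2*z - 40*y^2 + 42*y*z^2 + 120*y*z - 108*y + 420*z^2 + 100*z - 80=-3*y^3 + y^2*(11*z - 28) + y*(42*z^2 + 55*z + 1) + 378*z^2 - 396*z + 90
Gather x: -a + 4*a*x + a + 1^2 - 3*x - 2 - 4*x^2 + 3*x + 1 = 4*a*x - 4*x^2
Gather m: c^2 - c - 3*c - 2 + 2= c^2 - 4*c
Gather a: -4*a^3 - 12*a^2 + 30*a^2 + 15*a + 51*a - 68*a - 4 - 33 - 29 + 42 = -4*a^3 + 18*a^2 - 2*a - 24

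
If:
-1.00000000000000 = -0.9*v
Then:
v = 1.11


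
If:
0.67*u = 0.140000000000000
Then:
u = 0.21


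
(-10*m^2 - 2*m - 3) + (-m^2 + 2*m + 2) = -11*m^2 - 1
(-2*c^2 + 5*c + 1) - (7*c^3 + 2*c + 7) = -7*c^3 - 2*c^2 + 3*c - 6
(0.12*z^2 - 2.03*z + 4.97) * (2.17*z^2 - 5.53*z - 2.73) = 0.2604*z^4 - 5.0687*z^3 + 21.6832*z^2 - 21.9422*z - 13.5681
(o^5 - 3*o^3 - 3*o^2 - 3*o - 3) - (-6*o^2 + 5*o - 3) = o^5 - 3*o^3 + 3*o^2 - 8*o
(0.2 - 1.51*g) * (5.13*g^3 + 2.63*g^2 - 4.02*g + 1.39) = -7.7463*g^4 - 2.9453*g^3 + 6.5962*g^2 - 2.9029*g + 0.278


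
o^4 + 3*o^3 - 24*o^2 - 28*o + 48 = (o - 4)*(o - 1)*(o + 2)*(o + 6)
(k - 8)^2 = k^2 - 16*k + 64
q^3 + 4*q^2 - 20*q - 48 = (q - 4)*(q + 2)*(q + 6)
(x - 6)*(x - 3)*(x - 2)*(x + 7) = x^4 - 4*x^3 - 41*x^2 + 216*x - 252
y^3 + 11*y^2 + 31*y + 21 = (y + 1)*(y + 3)*(y + 7)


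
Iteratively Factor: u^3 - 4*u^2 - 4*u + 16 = (u - 4)*(u^2 - 4) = (u - 4)*(u - 2)*(u + 2)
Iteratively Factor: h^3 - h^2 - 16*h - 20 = (h + 2)*(h^2 - 3*h - 10) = (h - 5)*(h + 2)*(h + 2)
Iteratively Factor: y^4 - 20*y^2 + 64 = (y + 4)*(y^3 - 4*y^2 - 4*y + 16) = (y + 2)*(y + 4)*(y^2 - 6*y + 8) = (y - 2)*(y + 2)*(y + 4)*(y - 4)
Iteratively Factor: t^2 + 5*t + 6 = (t + 3)*(t + 2)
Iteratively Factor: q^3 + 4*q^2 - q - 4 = (q + 4)*(q^2 - 1) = (q + 1)*(q + 4)*(q - 1)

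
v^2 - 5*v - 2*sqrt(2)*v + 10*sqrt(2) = (v - 5)*(v - 2*sqrt(2))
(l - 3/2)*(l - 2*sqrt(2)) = l^2 - 2*sqrt(2)*l - 3*l/2 + 3*sqrt(2)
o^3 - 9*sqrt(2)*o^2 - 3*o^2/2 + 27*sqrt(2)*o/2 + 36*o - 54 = (o - 3/2)*(o - 6*sqrt(2))*(o - 3*sqrt(2))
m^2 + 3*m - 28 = (m - 4)*(m + 7)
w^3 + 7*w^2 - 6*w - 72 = (w - 3)*(w + 4)*(w + 6)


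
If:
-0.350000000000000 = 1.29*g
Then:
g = -0.27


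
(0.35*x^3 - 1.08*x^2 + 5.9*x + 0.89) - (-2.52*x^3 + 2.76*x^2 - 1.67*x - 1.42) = 2.87*x^3 - 3.84*x^2 + 7.57*x + 2.31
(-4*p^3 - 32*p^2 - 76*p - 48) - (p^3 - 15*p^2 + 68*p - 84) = -5*p^3 - 17*p^2 - 144*p + 36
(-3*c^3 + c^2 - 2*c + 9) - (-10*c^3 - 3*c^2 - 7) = 7*c^3 + 4*c^2 - 2*c + 16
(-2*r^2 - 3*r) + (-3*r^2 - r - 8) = -5*r^2 - 4*r - 8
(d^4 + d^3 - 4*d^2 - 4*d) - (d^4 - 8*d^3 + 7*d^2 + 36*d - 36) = 9*d^3 - 11*d^2 - 40*d + 36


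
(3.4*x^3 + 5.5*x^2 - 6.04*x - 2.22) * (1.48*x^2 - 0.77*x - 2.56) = 5.032*x^5 + 5.522*x^4 - 21.8782*x^3 - 12.7148*x^2 + 17.1718*x + 5.6832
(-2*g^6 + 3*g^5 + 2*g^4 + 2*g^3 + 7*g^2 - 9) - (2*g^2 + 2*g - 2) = -2*g^6 + 3*g^5 + 2*g^4 + 2*g^3 + 5*g^2 - 2*g - 7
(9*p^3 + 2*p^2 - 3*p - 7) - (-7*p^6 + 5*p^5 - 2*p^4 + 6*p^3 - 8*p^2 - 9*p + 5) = 7*p^6 - 5*p^5 + 2*p^4 + 3*p^3 + 10*p^2 + 6*p - 12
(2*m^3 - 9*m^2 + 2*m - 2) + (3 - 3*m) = 2*m^3 - 9*m^2 - m + 1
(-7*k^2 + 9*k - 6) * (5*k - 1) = -35*k^3 + 52*k^2 - 39*k + 6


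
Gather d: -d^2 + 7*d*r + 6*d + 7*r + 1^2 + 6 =-d^2 + d*(7*r + 6) + 7*r + 7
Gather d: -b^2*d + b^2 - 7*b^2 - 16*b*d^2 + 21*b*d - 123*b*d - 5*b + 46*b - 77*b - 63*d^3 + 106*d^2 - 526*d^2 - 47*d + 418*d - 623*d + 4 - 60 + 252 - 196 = -6*b^2 - 36*b - 63*d^3 + d^2*(-16*b - 420) + d*(-b^2 - 102*b - 252)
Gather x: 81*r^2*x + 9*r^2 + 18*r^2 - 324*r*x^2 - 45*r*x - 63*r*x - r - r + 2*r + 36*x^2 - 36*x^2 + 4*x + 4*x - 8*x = 27*r^2 - 324*r*x^2 + x*(81*r^2 - 108*r)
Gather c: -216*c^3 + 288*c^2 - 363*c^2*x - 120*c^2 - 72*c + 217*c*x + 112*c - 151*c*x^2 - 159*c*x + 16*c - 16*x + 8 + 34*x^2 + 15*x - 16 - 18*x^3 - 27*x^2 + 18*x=-216*c^3 + c^2*(168 - 363*x) + c*(-151*x^2 + 58*x + 56) - 18*x^3 + 7*x^2 + 17*x - 8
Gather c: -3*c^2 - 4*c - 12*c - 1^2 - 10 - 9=-3*c^2 - 16*c - 20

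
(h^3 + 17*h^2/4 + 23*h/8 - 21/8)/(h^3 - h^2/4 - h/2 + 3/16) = 2*(4*h^2 + 19*h + 21)/(8*h^2 + 2*h - 3)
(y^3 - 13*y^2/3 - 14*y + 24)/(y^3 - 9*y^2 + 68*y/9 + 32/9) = 3*(y^2 - 3*y - 18)/(3*y^2 - 23*y - 8)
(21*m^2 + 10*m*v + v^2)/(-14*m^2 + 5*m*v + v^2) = (3*m + v)/(-2*m + v)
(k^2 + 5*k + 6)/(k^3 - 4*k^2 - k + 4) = (k^2 + 5*k + 6)/(k^3 - 4*k^2 - k + 4)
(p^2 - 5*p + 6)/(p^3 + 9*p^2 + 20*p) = (p^2 - 5*p + 6)/(p*(p^2 + 9*p + 20))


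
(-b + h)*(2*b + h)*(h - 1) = -2*b^2*h + 2*b^2 + b*h^2 - b*h + h^3 - h^2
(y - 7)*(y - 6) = y^2 - 13*y + 42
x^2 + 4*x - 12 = (x - 2)*(x + 6)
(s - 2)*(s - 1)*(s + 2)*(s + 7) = s^4 + 6*s^3 - 11*s^2 - 24*s + 28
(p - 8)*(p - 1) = p^2 - 9*p + 8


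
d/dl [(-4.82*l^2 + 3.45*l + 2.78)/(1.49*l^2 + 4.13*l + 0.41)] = (-25.0471*l^2 - 12.2368*l - 10.0669)/(2.2201*l^4 + 12.3074*l^3 + 18.2787*l^2 + 3.3866*l + 0.1681)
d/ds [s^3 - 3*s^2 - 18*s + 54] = 3*s^2 - 6*s - 18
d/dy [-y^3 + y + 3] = 1 - 3*y^2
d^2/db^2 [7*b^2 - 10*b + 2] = 14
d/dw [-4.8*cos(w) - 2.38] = 4.8*sin(w)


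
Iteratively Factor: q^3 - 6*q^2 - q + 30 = (q - 3)*(q^2 - 3*q - 10) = (q - 3)*(q + 2)*(q - 5)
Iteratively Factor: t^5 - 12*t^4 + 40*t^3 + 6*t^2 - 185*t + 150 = (t - 3)*(t^4 - 9*t^3 + 13*t^2 + 45*t - 50) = (t - 3)*(t + 2)*(t^3 - 11*t^2 + 35*t - 25) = (t - 3)*(t - 1)*(t + 2)*(t^2 - 10*t + 25) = (t - 5)*(t - 3)*(t - 1)*(t + 2)*(t - 5)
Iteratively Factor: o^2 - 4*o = (o)*(o - 4)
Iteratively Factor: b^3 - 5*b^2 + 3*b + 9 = (b + 1)*(b^2 - 6*b + 9) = (b - 3)*(b + 1)*(b - 3)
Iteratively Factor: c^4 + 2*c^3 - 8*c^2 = (c + 4)*(c^3 - 2*c^2) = c*(c + 4)*(c^2 - 2*c) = c*(c - 2)*(c + 4)*(c)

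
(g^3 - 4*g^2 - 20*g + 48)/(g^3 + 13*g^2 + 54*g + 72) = (g^2 - 8*g + 12)/(g^2 + 9*g + 18)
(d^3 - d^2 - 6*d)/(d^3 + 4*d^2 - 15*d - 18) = d*(d + 2)/(d^2 + 7*d + 6)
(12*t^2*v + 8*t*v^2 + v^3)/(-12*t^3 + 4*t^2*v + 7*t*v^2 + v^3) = -v/(t - v)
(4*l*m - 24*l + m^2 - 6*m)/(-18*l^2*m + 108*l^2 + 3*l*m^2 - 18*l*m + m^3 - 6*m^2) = (-4*l - m)/(18*l^2 - 3*l*m - m^2)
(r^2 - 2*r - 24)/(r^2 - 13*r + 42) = (r + 4)/(r - 7)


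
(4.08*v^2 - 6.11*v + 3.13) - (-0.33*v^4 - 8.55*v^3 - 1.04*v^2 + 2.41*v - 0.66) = 0.33*v^4 + 8.55*v^3 + 5.12*v^2 - 8.52*v + 3.79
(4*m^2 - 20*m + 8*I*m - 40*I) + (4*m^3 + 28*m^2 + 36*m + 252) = 4*m^3 + 32*m^2 + 16*m + 8*I*m + 252 - 40*I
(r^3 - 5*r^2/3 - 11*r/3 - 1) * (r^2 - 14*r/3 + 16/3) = r^5 - 19*r^4/3 + 85*r^3/9 + 65*r^2/9 - 134*r/9 - 16/3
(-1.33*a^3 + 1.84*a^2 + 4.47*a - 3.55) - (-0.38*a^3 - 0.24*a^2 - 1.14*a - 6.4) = -0.95*a^3 + 2.08*a^2 + 5.61*a + 2.85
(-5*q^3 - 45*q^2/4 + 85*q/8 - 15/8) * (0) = 0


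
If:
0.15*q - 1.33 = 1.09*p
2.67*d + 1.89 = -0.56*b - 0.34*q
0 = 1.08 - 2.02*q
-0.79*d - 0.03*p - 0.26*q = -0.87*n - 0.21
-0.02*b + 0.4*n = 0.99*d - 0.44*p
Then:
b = 0.60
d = -0.90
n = -0.94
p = -1.15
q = 0.53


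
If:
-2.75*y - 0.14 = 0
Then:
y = -0.05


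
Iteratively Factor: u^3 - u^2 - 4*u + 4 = (u - 2)*(u^2 + u - 2) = (u - 2)*(u - 1)*(u + 2)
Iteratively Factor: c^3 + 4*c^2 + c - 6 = (c - 1)*(c^2 + 5*c + 6) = (c - 1)*(c + 3)*(c + 2)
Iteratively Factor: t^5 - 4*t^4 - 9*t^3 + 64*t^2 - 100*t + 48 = (t - 2)*(t^4 - 2*t^3 - 13*t^2 + 38*t - 24) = (t - 2)^2*(t^3 - 13*t + 12) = (t - 2)^2*(t - 1)*(t^2 + t - 12) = (t - 3)*(t - 2)^2*(t - 1)*(t + 4)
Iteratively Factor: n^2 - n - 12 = (n + 3)*(n - 4)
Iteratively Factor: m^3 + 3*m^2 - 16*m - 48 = (m + 4)*(m^2 - m - 12) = (m - 4)*(m + 4)*(m + 3)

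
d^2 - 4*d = d*(d - 4)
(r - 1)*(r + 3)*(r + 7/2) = r^3 + 11*r^2/2 + 4*r - 21/2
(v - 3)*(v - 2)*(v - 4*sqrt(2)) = v^3 - 4*sqrt(2)*v^2 - 5*v^2 + 6*v + 20*sqrt(2)*v - 24*sqrt(2)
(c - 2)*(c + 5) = c^2 + 3*c - 10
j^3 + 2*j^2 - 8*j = j*(j - 2)*(j + 4)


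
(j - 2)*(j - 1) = j^2 - 3*j + 2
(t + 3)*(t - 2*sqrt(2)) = t^2 - 2*sqrt(2)*t + 3*t - 6*sqrt(2)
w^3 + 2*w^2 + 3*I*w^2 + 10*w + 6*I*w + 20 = (w + 2)*(w - 2*I)*(w + 5*I)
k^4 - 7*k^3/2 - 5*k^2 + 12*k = k*(k - 4)*(k - 3/2)*(k + 2)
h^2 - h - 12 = (h - 4)*(h + 3)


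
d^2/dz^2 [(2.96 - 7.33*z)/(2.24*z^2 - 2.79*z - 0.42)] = ((4.48*z - 2.79)*(7.33*z - 2.96)*(8.96*z - 5.58) + (98.5152*z - 54.1622)*(-2.24*z^2 + 2.79*z + 0.42))/(-2.24*z^2 + 2.79*z + 0.42)^3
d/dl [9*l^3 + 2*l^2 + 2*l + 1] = 27*l^2 + 4*l + 2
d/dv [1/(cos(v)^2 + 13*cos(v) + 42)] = (2*cos(v) + 13)*sin(v)/(cos(v)^2 + 13*cos(v) + 42)^2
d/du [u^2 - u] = 2*u - 1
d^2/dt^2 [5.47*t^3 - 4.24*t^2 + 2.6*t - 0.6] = 32.82*t - 8.48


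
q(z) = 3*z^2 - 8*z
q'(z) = 6*z - 8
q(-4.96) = 113.48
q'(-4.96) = -37.76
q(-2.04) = 28.80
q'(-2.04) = -20.24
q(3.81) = 13.07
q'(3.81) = 14.86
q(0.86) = -4.66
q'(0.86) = -2.84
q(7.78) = 119.35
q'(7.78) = 38.68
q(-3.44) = 63.02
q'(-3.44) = -28.64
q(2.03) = -3.88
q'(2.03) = 4.18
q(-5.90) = 151.63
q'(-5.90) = -43.40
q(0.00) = 0.00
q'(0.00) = -8.00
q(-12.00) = 528.00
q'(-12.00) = -80.00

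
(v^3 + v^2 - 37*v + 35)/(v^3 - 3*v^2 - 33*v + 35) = (v^2 + 2*v - 35)/(v^2 - 2*v - 35)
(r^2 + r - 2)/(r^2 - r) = (r + 2)/r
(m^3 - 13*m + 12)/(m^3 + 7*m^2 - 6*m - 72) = (m - 1)/(m + 6)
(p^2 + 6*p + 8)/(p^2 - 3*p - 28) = (p + 2)/(p - 7)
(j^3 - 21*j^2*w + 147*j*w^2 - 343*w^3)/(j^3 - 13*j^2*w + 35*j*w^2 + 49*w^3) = (j - 7*w)/(j + w)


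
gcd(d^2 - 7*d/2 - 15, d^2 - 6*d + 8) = 1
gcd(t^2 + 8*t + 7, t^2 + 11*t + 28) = t + 7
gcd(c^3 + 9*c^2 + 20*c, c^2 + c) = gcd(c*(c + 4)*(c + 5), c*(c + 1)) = c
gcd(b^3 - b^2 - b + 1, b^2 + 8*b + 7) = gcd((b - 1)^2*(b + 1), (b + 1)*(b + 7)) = b + 1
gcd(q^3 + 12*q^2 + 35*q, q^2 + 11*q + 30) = q + 5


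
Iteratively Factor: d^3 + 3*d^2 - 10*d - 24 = (d + 4)*(d^2 - d - 6) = (d + 2)*(d + 4)*(d - 3)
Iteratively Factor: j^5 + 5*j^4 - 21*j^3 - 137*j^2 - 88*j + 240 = (j - 1)*(j^4 + 6*j^3 - 15*j^2 - 152*j - 240) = (j - 1)*(j + 4)*(j^3 + 2*j^2 - 23*j - 60) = (j - 1)*(j + 3)*(j + 4)*(j^2 - j - 20) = (j - 1)*(j + 3)*(j + 4)^2*(j - 5)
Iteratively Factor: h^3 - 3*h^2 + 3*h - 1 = (h - 1)*(h^2 - 2*h + 1) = (h - 1)^2*(h - 1)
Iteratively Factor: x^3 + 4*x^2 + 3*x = (x + 1)*(x^2 + 3*x) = x*(x + 1)*(x + 3)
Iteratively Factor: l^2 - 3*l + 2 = (l - 2)*(l - 1)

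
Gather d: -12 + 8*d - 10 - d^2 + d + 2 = -d^2 + 9*d - 20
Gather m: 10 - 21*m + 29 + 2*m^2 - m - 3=2*m^2 - 22*m + 36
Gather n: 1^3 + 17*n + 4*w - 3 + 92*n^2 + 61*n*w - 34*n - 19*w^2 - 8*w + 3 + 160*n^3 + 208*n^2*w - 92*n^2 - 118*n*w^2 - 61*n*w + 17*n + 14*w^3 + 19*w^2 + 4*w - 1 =160*n^3 + 208*n^2*w - 118*n*w^2 + 14*w^3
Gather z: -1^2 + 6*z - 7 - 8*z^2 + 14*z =-8*z^2 + 20*z - 8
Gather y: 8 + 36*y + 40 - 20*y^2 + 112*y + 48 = -20*y^2 + 148*y + 96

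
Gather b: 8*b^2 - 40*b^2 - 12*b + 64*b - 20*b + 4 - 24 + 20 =-32*b^2 + 32*b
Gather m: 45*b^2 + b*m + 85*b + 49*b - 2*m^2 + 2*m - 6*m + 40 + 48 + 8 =45*b^2 + 134*b - 2*m^2 + m*(b - 4) + 96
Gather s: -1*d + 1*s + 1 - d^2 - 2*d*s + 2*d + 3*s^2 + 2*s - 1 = -d^2 + d + 3*s^2 + s*(3 - 2*d)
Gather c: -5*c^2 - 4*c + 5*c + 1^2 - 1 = -5*c^2 + c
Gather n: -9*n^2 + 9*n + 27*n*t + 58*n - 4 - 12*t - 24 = -9*n^2 + n*(27*t + 67) - 12*t - 28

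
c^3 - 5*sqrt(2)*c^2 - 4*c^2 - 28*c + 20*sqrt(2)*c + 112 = (c - 4)*(c - 7*sqrt(2))*(c + 2*sqrt(2))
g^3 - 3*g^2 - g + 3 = (g - 3)*(g - 1)*(g + 1)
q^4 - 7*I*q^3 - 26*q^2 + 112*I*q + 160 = (q - 4)*(q + 4)*(q - 5*I)*(q - 2*I)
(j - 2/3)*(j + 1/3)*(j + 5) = j^3 + 14*j^2/3 - 17*j/9 - 10/9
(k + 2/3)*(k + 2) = k^2 + 8*k/3 + 4/3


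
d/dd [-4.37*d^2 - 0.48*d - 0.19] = -8.74*d - 0.48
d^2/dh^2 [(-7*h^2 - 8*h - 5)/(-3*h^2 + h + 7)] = 2*(93*h^3 + 576*h^2 + 459*h + 397)/(27*h^6 - 27*h^5 - 180*h^4 + 125*h^3 + 420*h^2 - 147*h - 343)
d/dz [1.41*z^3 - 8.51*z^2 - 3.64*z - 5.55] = 4.23*z^2 - 17.02*z - 3.64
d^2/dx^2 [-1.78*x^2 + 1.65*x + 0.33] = -3.56000000000000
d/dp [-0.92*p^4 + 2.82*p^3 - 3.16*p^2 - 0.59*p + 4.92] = -3.68*p^3 + 8.46*p^2 - 6.32*p - 0.59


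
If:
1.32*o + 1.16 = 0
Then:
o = -0.88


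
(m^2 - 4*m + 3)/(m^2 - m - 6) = (m - 1)/(m + 2)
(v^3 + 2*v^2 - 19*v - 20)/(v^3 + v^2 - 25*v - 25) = (v - 4)/(v - 5)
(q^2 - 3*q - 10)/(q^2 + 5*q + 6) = (q - 5)/(q + 3)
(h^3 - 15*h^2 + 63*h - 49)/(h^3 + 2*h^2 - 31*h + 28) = (h^2 - 14*h + 49)/(h^2 + 3*h - 28)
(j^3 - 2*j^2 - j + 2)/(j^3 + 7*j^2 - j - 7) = (j - 2)/(j + 7)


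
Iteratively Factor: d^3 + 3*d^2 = (d + 3)*(d^2) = d*(d + 3)*(d)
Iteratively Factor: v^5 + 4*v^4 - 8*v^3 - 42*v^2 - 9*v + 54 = (v + 3)*(v^4 + v^3 - 11*v^2 - 9*v + 18) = (v - 1)*(v + 3)*(v^3 + 2*v^2 - 9*v - 18) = (v - 1)*(v + 2)*(v + 3)*(v^2 - 9) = (v - 1)*(v + 2)*(v + 3)^2*(v - 3)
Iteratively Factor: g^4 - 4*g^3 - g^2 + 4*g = (g - 4)*(g^3 - g) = (g - 4)*(g - 1)*(g^2 + g) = g*(g - 4)*(g - 1)*(g + 1)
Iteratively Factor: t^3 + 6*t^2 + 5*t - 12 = (t + 3)*(t^2 + 3*t - 4) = (t + 3)*(t + 4)*(t - 1)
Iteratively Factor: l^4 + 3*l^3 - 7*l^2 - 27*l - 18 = (l + 2)*(l^3 + l^2 - 9*l - 9) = (l + 1)*(l + 2)*(l^2 - 9) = (l + 1)*(l + 2)*(l + 3)*(l - 3)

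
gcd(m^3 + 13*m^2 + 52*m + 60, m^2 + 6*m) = m + 6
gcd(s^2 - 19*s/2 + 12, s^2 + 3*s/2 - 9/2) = s - 3/2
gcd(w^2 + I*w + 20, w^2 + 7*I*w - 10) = w + 5*I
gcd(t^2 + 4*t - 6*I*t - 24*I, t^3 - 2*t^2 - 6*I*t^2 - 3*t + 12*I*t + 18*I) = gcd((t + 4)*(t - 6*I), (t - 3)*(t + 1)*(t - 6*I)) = t - 6*I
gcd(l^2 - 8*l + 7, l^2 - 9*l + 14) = l - 7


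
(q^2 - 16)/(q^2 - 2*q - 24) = (q - 4)/(q - 6)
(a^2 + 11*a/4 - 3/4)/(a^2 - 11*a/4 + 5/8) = 2*(a + 3)/(2*a - 5)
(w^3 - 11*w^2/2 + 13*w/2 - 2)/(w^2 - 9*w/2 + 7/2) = (2*w^2 - 9*w + 4)/(2*w - 7)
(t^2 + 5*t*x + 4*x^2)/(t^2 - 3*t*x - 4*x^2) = (-t - 4*x)/(-t + 4*x)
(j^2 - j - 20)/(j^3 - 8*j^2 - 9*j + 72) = (j^2 - j - 20)/(j^3 - 8*j^2 - 9*j + 72)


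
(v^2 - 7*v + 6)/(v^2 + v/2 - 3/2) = 2*(v - 6)/(2*v + 3)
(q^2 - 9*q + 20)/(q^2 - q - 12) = (q - 5)/(q + 3)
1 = 1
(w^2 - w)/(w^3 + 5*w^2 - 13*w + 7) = w/(w^2 + 6*w - 7)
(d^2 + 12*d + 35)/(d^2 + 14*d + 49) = (d + 5)/(d + 7)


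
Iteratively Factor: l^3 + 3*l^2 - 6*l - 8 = (l + 4)*(l^2 - l - 2) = (l - 2)*(l + 4)*(l + 1)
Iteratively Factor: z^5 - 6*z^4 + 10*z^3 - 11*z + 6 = (z - 1)*(z^4 - 5*z^3 + 5*z^2 + 5*z - 6) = (z - 3)*(z - 1)*(z^3 - 2*z^2 - z + 2) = (z - 3)*(z - 2)*(z - 1)*(z^2 - 1) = (z - 3)*(z - 2)*(z - 1)^2*(z + 1)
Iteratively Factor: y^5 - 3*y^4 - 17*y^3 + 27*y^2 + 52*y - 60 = (y - 1)*(y^4 - 2*y^3 - 19*y^2 + 8*y + 60) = (y - 5)*(y - 1)*(y^3 + 3*y^2 - 4*y - 12) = (y - 5)*(y - 1)*(y + 2)*(y^2 + y - 6) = (y - 5)*(y - 1)*(y + 2)*(y + 3)*(y - 2)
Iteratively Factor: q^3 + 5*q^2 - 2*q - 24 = (q + 3)*(q^2 + 2*q - 8) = (q - 2)*(q + 3)*(q + 4)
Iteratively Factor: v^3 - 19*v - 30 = (v + 3)*(v^2 - 3*v - 10) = (v - 5)*(v + 3)*(v + 2)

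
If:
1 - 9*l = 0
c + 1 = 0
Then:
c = -1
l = 1/9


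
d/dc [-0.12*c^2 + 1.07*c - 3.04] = 1.07 - 0.24*c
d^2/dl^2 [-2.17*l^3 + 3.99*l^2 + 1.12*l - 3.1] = 7.98 - 13.02*l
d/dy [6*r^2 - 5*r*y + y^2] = -5*r + 2*y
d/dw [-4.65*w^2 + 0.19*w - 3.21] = 0.19 - 9.3*w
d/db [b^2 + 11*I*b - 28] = 2*b + 11*I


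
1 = 1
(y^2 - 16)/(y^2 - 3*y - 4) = (y + 4)/(y + 1)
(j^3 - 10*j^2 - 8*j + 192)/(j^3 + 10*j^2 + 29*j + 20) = (j^2 - 14*j + 48)/(j^2 + 6*j + 5)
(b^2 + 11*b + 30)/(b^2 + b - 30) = (b + 5)/(b - 5)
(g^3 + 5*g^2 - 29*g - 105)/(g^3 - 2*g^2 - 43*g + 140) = (g + 3)/(g - 4)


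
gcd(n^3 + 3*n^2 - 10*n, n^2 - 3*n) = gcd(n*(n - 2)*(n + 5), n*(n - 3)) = n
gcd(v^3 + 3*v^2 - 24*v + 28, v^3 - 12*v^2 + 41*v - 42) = v - 2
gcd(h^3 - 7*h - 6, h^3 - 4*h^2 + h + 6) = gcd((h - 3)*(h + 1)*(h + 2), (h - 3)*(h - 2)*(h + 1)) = h^2 - 2*h - 3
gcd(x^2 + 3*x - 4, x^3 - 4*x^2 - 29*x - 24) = 1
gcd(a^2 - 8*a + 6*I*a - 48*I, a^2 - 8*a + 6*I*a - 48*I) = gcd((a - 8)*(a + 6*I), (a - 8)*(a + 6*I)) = a^2 + a*(-8 + 6*I) - 48*I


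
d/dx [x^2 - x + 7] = 2*x - 1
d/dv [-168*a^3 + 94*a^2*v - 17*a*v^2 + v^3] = 94*a^2 - 34*a*v + 3*v^2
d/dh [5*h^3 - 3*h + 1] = 15*h^2 - 3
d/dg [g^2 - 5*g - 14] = 2*g - 5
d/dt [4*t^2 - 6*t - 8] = 8*t - 6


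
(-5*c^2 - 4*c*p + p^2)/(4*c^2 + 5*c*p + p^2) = (-5*c + p)/(4*c + p)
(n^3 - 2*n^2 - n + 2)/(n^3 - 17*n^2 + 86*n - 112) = (n^2 - 1)/(n^2 - 15*n + 56)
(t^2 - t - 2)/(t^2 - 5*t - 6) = (t - 2)/(t - 6)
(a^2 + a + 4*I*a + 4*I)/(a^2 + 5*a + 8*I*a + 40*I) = (a^2 + a*(1 + 4*I) + 4*I)/(a^2 + a*(5 + 8*I) + 40*I)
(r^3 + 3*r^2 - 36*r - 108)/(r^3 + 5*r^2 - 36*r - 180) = (r + 3)/(r + 5)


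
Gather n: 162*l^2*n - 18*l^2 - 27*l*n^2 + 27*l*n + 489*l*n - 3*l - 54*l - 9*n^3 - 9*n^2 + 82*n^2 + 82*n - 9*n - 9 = -18*l^2 - 57*l - 9*n^3 + n^2*(73 - 27*l) + n*(162*l^2 + 516*l + 73) - 9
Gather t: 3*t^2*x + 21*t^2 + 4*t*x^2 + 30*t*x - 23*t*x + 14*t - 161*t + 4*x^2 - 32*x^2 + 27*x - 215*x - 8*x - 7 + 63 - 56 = t^2*(3*x + 21) + t*(4*x^2 + 7*x - 147) - 28*x^2 - 196*x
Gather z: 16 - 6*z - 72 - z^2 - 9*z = -z^2 - 15*z - 56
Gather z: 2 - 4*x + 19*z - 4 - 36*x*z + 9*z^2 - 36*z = -4*x + 9*z^2 + z*(-36*x - 17) - 2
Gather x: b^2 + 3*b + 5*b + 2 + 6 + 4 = b^2 + 8*b + 12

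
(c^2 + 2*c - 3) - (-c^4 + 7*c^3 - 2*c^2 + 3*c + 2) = c^4 - 7*c^3 + 3*c^2 - c - 5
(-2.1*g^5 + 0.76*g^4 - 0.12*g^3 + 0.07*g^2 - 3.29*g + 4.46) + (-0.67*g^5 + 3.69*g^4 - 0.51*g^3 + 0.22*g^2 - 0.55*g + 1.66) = -2.77*g^5 + 4.45*g^4 - 0.63*g^3 + 0.29*g^2 - 3.84*g + 6.12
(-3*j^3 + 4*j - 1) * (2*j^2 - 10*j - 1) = -6*j^5 + 30*j^4 + 11*j^3 - 42*j^2 + 6*j + 1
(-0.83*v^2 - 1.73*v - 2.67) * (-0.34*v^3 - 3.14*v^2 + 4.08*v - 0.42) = 0.2822*v^5 + 3.1944*v^4 + 2.9536*v^3 + 1.674*v^2 - 10.167*v + 1.1214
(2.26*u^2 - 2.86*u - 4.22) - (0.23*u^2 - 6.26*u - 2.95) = 2.03*u^2 + 3.4*u - 1.27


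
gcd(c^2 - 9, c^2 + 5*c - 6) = 1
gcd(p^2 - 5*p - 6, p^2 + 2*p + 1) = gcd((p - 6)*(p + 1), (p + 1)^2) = p + 1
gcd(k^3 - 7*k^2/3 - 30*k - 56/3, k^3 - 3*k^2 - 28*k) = k^2 - 3*k - 28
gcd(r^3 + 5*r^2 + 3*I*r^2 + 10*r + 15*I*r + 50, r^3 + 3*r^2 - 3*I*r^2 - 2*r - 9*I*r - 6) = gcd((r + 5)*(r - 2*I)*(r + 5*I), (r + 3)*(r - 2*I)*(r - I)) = r - 2*I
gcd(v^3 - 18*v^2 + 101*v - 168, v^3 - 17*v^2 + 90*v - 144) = v^2 - 11*v + 24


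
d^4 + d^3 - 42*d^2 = d^2*(d - 6)*(d + 7)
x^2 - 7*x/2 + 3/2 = (x - 3)*(x - 1/2)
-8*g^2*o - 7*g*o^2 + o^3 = o*(-8*g + o)*(g + o)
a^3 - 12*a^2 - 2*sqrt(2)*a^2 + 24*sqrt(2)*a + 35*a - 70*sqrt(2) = (a - 7)*(a - 5)*(a - 2*sqrt(2))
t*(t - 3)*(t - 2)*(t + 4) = t^4 - t^3 - 14*t^2 + 24*t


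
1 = 1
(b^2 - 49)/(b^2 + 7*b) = (b - 7)/b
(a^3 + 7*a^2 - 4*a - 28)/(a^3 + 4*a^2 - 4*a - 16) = (a + 7)/(a + 4)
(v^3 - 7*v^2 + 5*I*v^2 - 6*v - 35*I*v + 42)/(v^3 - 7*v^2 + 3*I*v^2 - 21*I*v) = (v + 2*I)/v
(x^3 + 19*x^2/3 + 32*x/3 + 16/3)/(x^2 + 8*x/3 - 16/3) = (3*x^2 + 7*x + 4)/(3*x - 4)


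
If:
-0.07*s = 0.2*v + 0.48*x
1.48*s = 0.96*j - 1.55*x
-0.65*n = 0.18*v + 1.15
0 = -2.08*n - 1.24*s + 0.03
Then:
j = 0.136225952645209*x + 3.96752450980392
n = 0.571672500640314*x - 1.5197963800905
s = 2.57352941176471 - 0.958934517203108*x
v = -2.06437291897891*x - 0.900735294117647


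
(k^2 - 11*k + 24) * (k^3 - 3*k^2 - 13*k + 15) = k^5 - 14*k^4 + 44*k^3 + 86*k^2 - 477*k + 360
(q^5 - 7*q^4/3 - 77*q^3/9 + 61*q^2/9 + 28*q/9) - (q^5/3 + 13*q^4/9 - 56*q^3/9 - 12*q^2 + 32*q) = 2*q^5/3 - 34*q^4/9 - 7*q^3/3 + 169*q^2/9 - 260*q/9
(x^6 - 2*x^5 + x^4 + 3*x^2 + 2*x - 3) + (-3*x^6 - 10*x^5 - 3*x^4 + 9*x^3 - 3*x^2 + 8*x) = -2*x^6 - 12*x^5 - 2*x^4 + 9*x^3 + 10*x - 3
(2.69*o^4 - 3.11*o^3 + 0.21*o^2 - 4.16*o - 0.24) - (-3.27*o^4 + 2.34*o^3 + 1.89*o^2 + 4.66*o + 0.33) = 5.96*o^4 - 5.45*o^3 - 1.68*o^2 - 8.82*o - 0.57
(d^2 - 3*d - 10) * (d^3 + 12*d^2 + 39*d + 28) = d^5 + 9*d^4 - 7*d^3 - 209*d^2 - 474*d - 280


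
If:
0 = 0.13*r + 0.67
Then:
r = -5.15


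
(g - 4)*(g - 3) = g^2 - 7*g + 12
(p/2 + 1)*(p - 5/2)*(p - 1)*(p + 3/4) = p^4/2 - 3*p^3/8 - 45*p^2/16 + 13*p/16 + 15/8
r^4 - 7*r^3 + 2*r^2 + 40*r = r*(r - 5)*(r - 4)*(r + 2)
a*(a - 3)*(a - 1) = a^3 - 4*a^2 + 3*a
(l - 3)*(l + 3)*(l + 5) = l^3 + 5*l^2 - 9*l - 45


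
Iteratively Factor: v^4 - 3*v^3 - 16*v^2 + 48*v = (v)*(v^3 - 3*v^2 - 16*v + 48) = v*(v + 4)*(v^2 - 7*v + 12) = v*(v - 3)*(v + 4)*(v - 4)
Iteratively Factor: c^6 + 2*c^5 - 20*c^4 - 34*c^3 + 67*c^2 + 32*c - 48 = (c + 3)*(c^5 - c^4 - 17*c^3 + 17*c^2 + 16*c - 16) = (c - 1)*(c + 3)*(c^4 - 17*c^2 + 16) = (c - 1)^2*(c + 3)*(c^3 + c^2 - 16*c - 16) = (c - 1)^2*(c + 3)*(c + 4)*(c^2 - 3*c - 4) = (c - 4)*(c - 1)^2*(c + 3)*(c + 4)*(c + 1)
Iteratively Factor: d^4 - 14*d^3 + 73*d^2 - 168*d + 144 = (d - 4)*(d^3 - 10*d^2 + 33*d - 36) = (d - 4)^2*(d^2 - 6*d + 9) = (d - 4)^2*(d - 3)*(d - 3)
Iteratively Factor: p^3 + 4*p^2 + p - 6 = (p + 3)*(p^2 + p - 2) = (p + 2)*(p + 3)*(p - 1)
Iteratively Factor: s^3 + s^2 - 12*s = (s - 3)*(s^2 + 4*s) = s*(s - 3)*(s + 4)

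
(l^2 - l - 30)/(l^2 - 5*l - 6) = (l + 5)/(l + 1)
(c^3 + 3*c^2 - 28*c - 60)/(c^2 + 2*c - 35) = (c^2 + 8*c + 12)/(c + 7)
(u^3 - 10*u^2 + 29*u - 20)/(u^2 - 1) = (u^2 - 9*u + 20)/(u + 1)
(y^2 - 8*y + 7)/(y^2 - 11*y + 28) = (y - 1)/(y - 4)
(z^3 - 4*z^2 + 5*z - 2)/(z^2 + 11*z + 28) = (z^3 - 4*z^2 + 5*z - 2)/(z^2 + 11*z + 28)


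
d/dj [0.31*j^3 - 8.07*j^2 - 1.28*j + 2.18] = 0.93*j^2 - 16.14*j - 1.28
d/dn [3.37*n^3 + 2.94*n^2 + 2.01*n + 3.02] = 10.11*n^2 + 5.88*n + 2.01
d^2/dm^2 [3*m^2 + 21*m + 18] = 6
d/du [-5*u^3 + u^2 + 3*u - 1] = -15*u^2 + 2*u + 3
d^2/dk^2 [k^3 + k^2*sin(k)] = -k^2*sin(k) + 4*k*cos(k) + 6*k + 2*sin(k)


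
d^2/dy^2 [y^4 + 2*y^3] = 12*y*(y + 1)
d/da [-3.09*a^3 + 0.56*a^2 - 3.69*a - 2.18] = -9.27*a^2 + 1.12*a - 3.69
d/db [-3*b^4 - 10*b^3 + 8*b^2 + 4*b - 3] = -12*b^3 - 30*b^2 + 16*b + 4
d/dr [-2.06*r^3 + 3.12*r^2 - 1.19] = r*(6.24 - 6.18*r)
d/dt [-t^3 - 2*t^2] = t*(-3*t - 4)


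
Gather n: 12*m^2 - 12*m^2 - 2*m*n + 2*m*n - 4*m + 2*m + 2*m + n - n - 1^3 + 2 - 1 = 0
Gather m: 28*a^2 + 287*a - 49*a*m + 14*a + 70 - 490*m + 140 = 28*a^2 + 301*a + m*(-49*a - 490) + 210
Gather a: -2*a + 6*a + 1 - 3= 4*a - 2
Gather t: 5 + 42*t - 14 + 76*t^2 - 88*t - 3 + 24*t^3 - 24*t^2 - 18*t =24*t^3 + 52*t^2 - 64*t - 12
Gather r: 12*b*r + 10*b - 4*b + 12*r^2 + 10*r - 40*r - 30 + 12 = 6*b + 12*r^2 + r*(12*b - 30) - 18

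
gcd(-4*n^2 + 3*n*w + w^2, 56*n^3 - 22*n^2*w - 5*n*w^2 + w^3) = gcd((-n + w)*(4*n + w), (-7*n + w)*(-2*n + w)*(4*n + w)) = 4*n + w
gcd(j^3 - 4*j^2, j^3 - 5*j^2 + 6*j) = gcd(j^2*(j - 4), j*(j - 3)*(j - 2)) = j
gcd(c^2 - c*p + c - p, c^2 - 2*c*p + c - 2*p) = c + 1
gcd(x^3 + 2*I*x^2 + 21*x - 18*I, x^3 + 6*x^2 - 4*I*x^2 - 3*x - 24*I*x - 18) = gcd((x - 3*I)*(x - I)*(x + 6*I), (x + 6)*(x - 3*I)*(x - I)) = x^2 - 4*I*x - 3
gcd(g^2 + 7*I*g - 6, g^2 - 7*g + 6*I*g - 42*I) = g + 6*I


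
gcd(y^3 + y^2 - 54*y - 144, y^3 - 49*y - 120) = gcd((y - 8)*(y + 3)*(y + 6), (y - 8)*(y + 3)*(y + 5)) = y^2 - 5*y - 24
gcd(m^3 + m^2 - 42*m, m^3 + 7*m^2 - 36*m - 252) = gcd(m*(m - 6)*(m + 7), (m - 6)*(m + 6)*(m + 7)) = m^2 + m - 42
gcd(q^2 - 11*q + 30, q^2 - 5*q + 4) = 1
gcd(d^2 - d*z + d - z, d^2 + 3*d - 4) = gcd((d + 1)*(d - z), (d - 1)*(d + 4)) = 1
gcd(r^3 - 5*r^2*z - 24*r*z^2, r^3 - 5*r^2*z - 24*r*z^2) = -r^3 + 5*r^2*z + 24*r*z^2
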